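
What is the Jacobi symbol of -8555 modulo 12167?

1

(-8555|12167)
  = (3612|12167)    [-8555 ≡ 3612 mod 12167]
  = (903|12167)    [12167 ≡ 7 mod 8 ⇒ (2|12167)^2 = +1]
  = -(12167|903)    [QR: both ≡ 3 mod 4, sign flips]
  = -(428|903)    [12167 ≡ 428 mod 903]
  = -(107|903)    [903 ≡ 7 mod 8 ⇒ (2|903)^2 = +1]
  = (903|107)    [QR: both ≡ 3 mod 4, sign flips]
  = (47|107)    [903 ≡ 47 mod 107]
  = -(107|47)    [QR: both ≡ 3 mod 4, sign flips]
  = -(13|47)    [107 ≡ 13 mod 47]
  = -(47|13)    [QR: 13 ≡ 1 mod 4, sign kept]
  = -(8|13)    [47 ≡ 8 mod 13]
  = (1|13)    [13 ≡ 5 mod 8 ⇒ (2|13)^3 = -1]
  = 1    [(1|13) = 1]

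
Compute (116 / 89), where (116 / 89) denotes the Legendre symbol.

(116 / 89)
  = (27 / 89)    [116 ≡ 27 mod 89]
  = (89 / 27)    [QR: 89 ≡ 1 mod 4, sign kept]
  = (8 / 27)    [89 ≡ 8 mod 27]
  = -(1 / 27)    [27 ≡ 3 mod 8 ⇒ (2 / 27)^3 = -1]
  = -1    [(1 / 27) = 1]

-1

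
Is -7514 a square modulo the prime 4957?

no

Reduce the numerator: -7514 ≡ 2400 (mod 4957), so (-7514/4957) = (2400/4957).
Factor out 2: 2400 = 2^5·75. Since 4957 ≡ 5 (mod 8), (2/4957) = -1, and (2/4957)^5 = -1. Now have -(75/4957).
4957 ≡ 1 (mod 4), so quadratic reciprocity gives (75/4957) = (4957/75). Reduce: 4957 ≡ 7 (mod 75). Now have -(7/75).
Both 7 ≡ 3 and 75 ≡ 3 (mod 4), so reciprocity gives (7/75) = -(75/7). Reduce: 75 ≡ 5 (mod 7). Now have (5/7).
5 ≡ 1 (mod 4), so quadratic reciprocity gives (5/7) = (7/5). Reduce: 7 ≡ 2 (mod 5). Now have (2/5).
Factor out 2: 2 = 2. Since 5 ≡ 5 (mod 8), (2/5) = -1. Now have -(1/5).
(1/5) = 1. Collecting the sign factors: -1.
The Legendre symbol is -1, so x^2 ≡ -7514 (mod 4957) has no solution.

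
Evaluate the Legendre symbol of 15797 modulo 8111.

-1

(15797/8111)
  = (7686/8111)    [15797 ≡ 7686 mod 8111]
  = (3843/8111)    [8111 ≡ 7 mod 8 ⇒ (2/8111) = +1]
  = -(8111/3843)    [QR: both ≡ 3 mod 4, sign flips]
  = -(425/3843)    [8111 ≡ 425 mod 3843]
  = -(3843/425)    [QR: 425 ≡ 1 mod 4, sign kept]
  = -(18/425)    [3843 ≡ 18 mod 425]
  = -(9/425)    [425 ≡ 1 mod 8 ⇒ (2/425) = +1]
  = -(425/9)    [QR: 9 ≡ 1 mod 4, sign kept]
  = -(2/9)    [425 ≡ 2 mod 9]
  = -(1/9)    [9 ≡ 1 mod 8 ⇒ (2/9) = +1]
  = -1    [(1/9) = 1]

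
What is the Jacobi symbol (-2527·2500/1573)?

-1

By multiplicativity, (-2527·2500/1573) = (-2527/1573)·(2500/1573).
First factor (-2527/1573):
(-2527/1573)
  = (619/1573)    [-2527 ≡ 619 mod 1573]
  = (1573/619)    [QR: 1573 ≡ 1 mod 4, sign kept]
  = (335/619)    [1573 ≡ 335 mod 619]
  = -(619/335)    [QR: both ≡ 3 mod 4, sign flips]
  = -(284/335)    [619 ≡ 284 mod 335]
  = -(71/335)    [335 ≡ 7 mod 8 ⇒ (2/335)^2 = +1]
  = (335/71)    [QR: both ≡ 3 mod 4, sign flips]
  = (51/71)    [335 ≡ 51 mod 71]
  = -(71/51)    [QR: both ≡ 3 mod 4, sign flips]
  = -(20/51)    [71 ≡ 20 mod 51]
  = -(5/51)    [51 ≡ 3 mod 8 ⇒ (2/51)^2 = +1]
  = -(51/5)    [QR: 5 ≡ 1 mod 4, sign kept]
  = -(1/5)    [51 ≡ 1 mod 5]
  = -1    [(1/5) = 1]
Second factor (2500/1573):
(2500/1573)
  = (927/1573)    [2500 ≡ 927 mod 1573]
  = (1573/927)    [QR: 1573 ≡ 1 mod 4, sign kept]
  = (646/927)    [1573 ≡ 646 mod 927]
  = (323/927)    [927 ≡ 7 mod 8 ⇒ (2/927) = +1]
  = -(927/323)    [QR: both ≡ 3 mod 4, sign flips]
  = -(281/323)    [927 ≡ 281 mod 323]
  = -(323/281)    [QR: 281 ≡ 1 mod 4, sign kept]
  = -(42/281)    [323 ≡ 42 mod 281]
  = -(21/281)    [281 ≡ 1 mod 8 ⇒ (2/281) = +1]
  = -(281/21)    [QR: 21 ≡ 1 mod 4, sign kept]
  = -(8/21)    [281 ≡ 8 mod 21]
  = (1/21)    [21 ≡ 5 mod 8 ⇒ (2/21)^3 = -1]
  = 1    [(1/21) = 1]
Product: (-1)·(1) = -1.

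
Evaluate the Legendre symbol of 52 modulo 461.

-1

(52/461)
  = (13/461)    [461 ≡ 5 mod 8 ⇒ (2/461)^2 = +1]
  = (461/13)    [QR: 13 ≡ 1 mod 4, sign kept]
  = (6/13)    [461 ≡ 6 mod 13]
  = -(3/13)    [13 ≡ 5 mod 8 ⇒ (2/13) = -1]
  = -(13/3)    [QR: 13 ≡ 1 mod 4, sign kept]
  = -(1/3)    [13 ≡ 1 mod 3]
  = -1    [(1/3) = 1]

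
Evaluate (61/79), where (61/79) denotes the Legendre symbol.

61 ≡ 1 (mod 4), so quadratic reciprocity gives (61/79) = (79/61). Reduce: 79 ≡ 18 (mod 61). Now have (18/61).
Factor out 2: 18 = 2·9. Since 61 ≡ 5 (mod 8), (2/61) = -1. Now have -(9/61).
9 ≡ 1 (mod 4), so quadratic reciprocity gives (9/61) = (61/9). Reduce: 61 ≡ 7 (mod 9). Now have -(7/9).
9 ≡ 1 (mod 4), so quadratic reciprocity gives (7/9) = (9/7). Reduce: 9 ≡ 2 (mod 7). Now have -(2/7).
Factor out 2: 2 = 2. Since 7 ≡ 7 (mod 8), (2/7) = +1. Now have -(1/7).
(1/7) = 1. Collecting the sign factors: -1.

-1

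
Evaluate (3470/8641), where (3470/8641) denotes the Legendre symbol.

-1

Factor out 2: 3470 = 2·1735. Since 8641 ≡ 1 (mod 8), (2/8641) = +1. Now have (1735/8641).
8641 ≡ 1 (mod 4), so quadratic reciprocity gives (1735/8641) = (8641/1735). Reduce: 8641 ≡ 1701 (mod 1735). Now have (1701/1735).
1701 ≡ 1 (mod 4), so quadratic reciprocity gives (1701/1735) = (1735/1701). Reduce: 1735 ≡ 34 (mod 1701). Now have (34/1701).
Factor out 2: 34 = 2·17. Since 1701 ≡ 5 (mod 8), (2/1701) = -1. Now have -(17/1701).
17 ≡ 1 (mod 4), so quadratic reciprocity gives (17/1701) = (1701/17). Reduce: 1701 ≡ 1 (mod 17). Now have -(1/17).
(1/17) = 1. Collecting the sign factors: -1.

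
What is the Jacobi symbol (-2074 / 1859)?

1

Pull out -1: (-2074 / 1859) = (-1 / 1859)·(2074 / 1859). Since 1859 ≡ 3 (mod 4), (-1 / 1859) = -1. Now have -(2074 / 1859).
Reduce the numerator: 2074 ≡ 215 (mod 1859), so (2074 / 1859) = (215 / 1859).
Both 215 ≡ 3 and 1859 ≡ 3 (mod 4), so reciprocity gives (215 / 1859) = -(1859 / 215). Reduce: 1859 ≡ 139 (mod 215). Now have (139 / 215).
Both 139 ≡ 3 and 215 ≡ 3 (mod 4), so reciprocity gives (139 / 215) = -(215 / 139). Reduce: 215 ≡ 76 (mod 139). Now have -(76 / 139).
Factor out 2: 76 = 2^2·19. Since 139 ≡ 3 (mod 8), (2 / 139) = -1, and (2 / 139)^2 = +1. Now have -(19 / 139).
Both 19 ≡ 3 and 139 ≡ 3 (mod 4), so reciprocity gives (19 / 139) = -(139 / 19). Reduce: 139 ≡ 6 (mod 19). Now have (6 / 19).
Factor out 2: 6 = 2·3. Since 19 ≡ 3 (mod 8), (2 / 19) = -1. Now have -(3 / 19).
Both 3 ≡ 3 and 19 ≡ 3 (mod 4), so reciprocity gives (3 / 19) = -(19 / 3). Reduce: 19 ≡ 1 (mod 3). Now have (1 / 3).
(1 / 3) = 1. Collecting the sign factors: 1.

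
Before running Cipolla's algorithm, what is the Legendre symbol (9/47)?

(9/47)
  = (47/9)    [QR: 9 ≡ 1 mod 4, sign kept]
  = (2/9)    [47 ≡ 2 mod 9]
  = (1/9)    [9 ≡ 1 mod 8 ⇒ (2/9) = +1]
  = 1    [(1/9) = 1]

1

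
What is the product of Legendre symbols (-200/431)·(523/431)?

-1

By multiplicativity, (-200·523/431) = (-200/431)·(523/431).
First factor (-200/431):
(-200/431)
  = (231/431)    [-200 ≡ 231 mod 431]
  = -(431/231)    [QR: both ≡ 3 mod 4, sign flips]
  = -(200/231)    [431 ≡ 200 mod 231]
  = -(25/231)    [231 ≡ 7 mod 8 ⇒ (2/231)^3 = +1]
  = -(231/25)    [QR: 25 ≡ 1 mod 4, sign kept]
  = -(6/25)    [231 ≡ 6 mod 25]
  = -(3/25)    [25 ≡ 1 mod 8 ⇒ (2/25) = +1]
  = -(25/3)    [QR: 25 ≡ 1 mod 4, sign kept]
  = -(1/3)    [25 ≡ 1 mod 3]
  = -1    [(1/3) = 1]
Second factor (523/431):
(523/431)
  = (92/431)    [523 ≡ 92 mod 431]
  = (23/431)    [431 ≡ 7 mod 8 ⇒ (2/431)^2 = +1]
  = -(431/23)    [QR: both ≡ 3 mod 4, sign flips]
  = -(17/23)    [431 ≡ 17 mod 23]
  = -(23/17)    [QR: 17 ≡ 1 mod 4, sign kept]
  = -(6/17)    [23 ≡ 6 mod 17]
  = -(3/17)    [17 ≡ 1 mod 8 ⇒ (2/17) = +1]
  = -(17/3)    [QR: 17 ≡ 1 mod 4, sign kept]
  = -(2/3)    [17 ≡ 2 mod 3]
  = (1/3)    [3 ≡ 3 mod 8 ⇒ (2/3) = -1]
  = 1    [(1/3) = 1]
Product: (-1)·(1) = -1.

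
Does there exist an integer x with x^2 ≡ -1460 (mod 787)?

(-1460/787)
  = -(1460/787)    [787 ≡ 3 mod 4 ⇒ (-1/787) = -1]
  = -(673/787)    [1460 ≡ 673 mod 787]
  = -(787/673)    [QR: 673 ≡ 1 mod 4, sign kept]
  = -(114/673)    [787 ≡ 114 mod 673]
  = -(57/673)    [673 ≡ 1 mod 8 ⇒ (2/673) = +1]
  = -(673/57)    [QR: 57 ≡ 1 mod 4, sign kept]
  = -(46/57)    [673 ≡ 46 mod 57]
  = -(23/57)    [57 ≡ 1 mod 8 ⇒ (2/57) = +1]
  = -(57/23)    [QR: 57 ≡ 1 mod 4, sign kept]
  = -(11/23)    [57 ≡ 11 mod 23]
  = (23/11)    [QR: both ≡ 3 mod 4, sign flips]
  = (1/11)    [23 ≡ 1 mod 11]
  = 1    [(1/11) = 1]
The Legendre symbol is 1, so x^2 ≡ -1460 (mod 787) has solution.

yes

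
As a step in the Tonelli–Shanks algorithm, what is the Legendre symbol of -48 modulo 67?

Pull out -1: (-48 / 67) = (-1 / 67)·(48 / 67). Since 67 ≡ 3 (mod 4), (-1 / 67) = -1. Now have -(48 / 67).
Factor out 2: 48 = 2^4·3. Since 67 ≡ 3 (mod 8), (2 / 67) = -1, and (2 / 67)^4 = +1. Now have -(3 / 67).
Both 3 ≡ 3 and 67 ≡ 3 (mod 4), so reciprocity gives (3 / 67) = -(67 / 3). Reduce: 67 ≡ 1 (mod 3). Now have (1 / 3).
(1 / 3) = 1. Collecting the sign factors: 1.

1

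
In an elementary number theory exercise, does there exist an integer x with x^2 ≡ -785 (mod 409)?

Reduce the numerator: -785 ≡ 33 (mod 409), so (-785/409) = (33/409).
33 ≡ 1 (mod 4), so quadratic reciprocity gives (33/409) = (409/33). Reduce: 409 ≡ 13 (mod 33). Now have (13/33).
13 ≡ 1 (mod 4), so quadratic reciprocity gives (13/33) = (33/13). Reduce: 33 ≡ 7 (mod 13). Now have (7/13).
13 ≡ 1 (mod 4), so quadratic reciprocity gives (7/13) = (13/7). Reduce: 13 ≡ 6 (mod 7). Now have (6/7).
Factor out 2: 6 = 2·3. Since 7 ≡ 7 (mod 8), (2/7) = +1. Now have (3/7).
Both 3 ≡ 3 and 7 ≡ 3 (mod 4), so reciprocity gives (3/7) = -(7/3). Reduce: 7 ≡ 1 (mod 3). Now have -(1/3).
(1/3) = 1. Collecting the sign factors: -1.
(-785/409) = -1, and 409 is prime, so -785 is not a quadratic residue mod 409.

no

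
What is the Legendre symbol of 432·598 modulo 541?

By multiplicativity, (432·598 / 541) = (432 / 541)·(598 / 541).
First factor (432 / 541):
Factor out 2: 432 = 2^4·27. Since 541 ≡ 5 (mod 8), (2 / 541) = -1, and (2 / 541)^4 = +1. Now have (27 / 541).
541 ≡ 1 (mod 4), so quadratic reciprocity gives (27 / 541) = (541 / 27). Reduce: 541 ≡ 1 (mod 27). Now have (1 / 27).
(1 / 27) = 1. Collecting the sign factors: 1.
Second factor (598 / 541):
Reduce the numerator: 598 ≡ 57 (mod 541), so (598 / 541) = (57 / 541).
57 ≡ 1 (mod 4), so quadratic reciprocity gives (57 / 541) = (541 / 57). Reduce: 541 ≡ 28 (mod 57). Now have (28 / 57).
Factor out 2: 28 = 2^2·7. Since 57 ≡ 1 (mod 8), (2 / 57) = +1, and (2 / 57)^2 = +1. Now have (7 / 57).
57 ≡ 1 (mod 4), so quadratic reciprocity gives (7 / 57) = (57 / 7). Reduce: 57 ≡ 1 (mod 7). Now have (1 / 7).
(1 / 7) = 1. Collecting the sign factors: 1.
Product: (1)·(1) = 1.

1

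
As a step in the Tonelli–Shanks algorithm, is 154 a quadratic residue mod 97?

no

(154|97)
  = (57|97)    [154 ≡ 57 mod 97]
  = (97|57)    [QR: 57 ≡ 1 mod 4, sign kept]
  = (40|57)    [97 ≡ 40 mod 57]
  = (5|57)    [57 ≡ 1 mod 8 ⇒ (2|57)^3 = +1]
  = (57|5)    [QR: 5 ≡ 1 mod 4, sign kept]
  = (2|5)    [57 ≡ 2 mod 5]
  = -(1|5)    [5 ≡ 5 mod 8 ⇒ (2|5) = -1]
  = -1    [(1|5) = 1]
The Legendre symbol is -1, so x^2 ≡ 154 (mod 97) has no solution.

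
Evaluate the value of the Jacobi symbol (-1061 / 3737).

-1

(-1061 / 3737)
  = (1061 / 3737)    [3737 ≡ 1 mod 4 ⇒ (-1 / 3737) = +1]
  = (3737 / 1061)    [QR: 1061 ≡ 1 mod 4, sign kept]
  = (554 / 1061)    [3737 ≡ 554 mod 1061]
  = -(277 / 1061)    [1061 ≡ 5 mod 8 ⇒ (2 / 1061) = -1]
  = -(1061 / 277)    [QR: 277 ≡ 1 mod 4, sign kept]
  = -(230 / 277)    [1061 ≡ 230 mod 277]
  = (115 / 277)    [277 ≡ 5 mod 8 ⇒ (2 / 277) = -1]
  = (277 / 115)    [QR: 277 ≡ 1 mod 4, sign kept]
  = (47 / 115)    [277 ≡ 47 mod 115]
  = -(115 / 47)    [QR: both ≡ 3 mod 4, sign flips]
  = -(21 / 47)    [115 ≡ 21 mod 47]
  = -(47 / 21)    [QR: 21 ≡ 1 mod 4, sign kept]
  = -(5 / 21)    [47 ≡ 5 mod 21]
  = -(21 / 5)    [QR: 5 ≡ 1 mod 4, sign kept]
  = -(1 / 5)    [21 ≡ 1 mod 5]
  = -1    [(1 / 5) = 1]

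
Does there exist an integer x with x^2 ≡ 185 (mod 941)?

185 ≡ 1 (mod 4), so quadratic reciprocity gives (185/941) = (941/185). Reduce: 941 ≡ 16 (mod 185). Now have (16/185).
Factor out 2: 16 = 2^4. Since 185 ≡ 1 (mod 8), (2/185) = +1, and (2/185)^4 = +1. Now have (1/185).
(1/185) = 1. Collecting the sign factors: 1.
The Legendre symbol is 1, so x^2 ≡ 185 (mod 941) has solution.

yes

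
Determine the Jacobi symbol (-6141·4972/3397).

-1

By multiplicativity, (-6141·4972/3397) = (-6141/3397)·(4972/3397).
First factor (-6141/3397):
Reduce the numerator: -6141 ≡ 653 (mod 3397), so (-6141/3397) = (653/3397).
653 ≡ 1 (mod 4), so quadratic reciprocity gives (653/3397) = (3397/653). Reduce: 3397 ≡ 132 (mod 653). Now have (132/653).
Factor out 2: 132 = 2^2·33. Since 653 ≡ 5 (mod 8), (2/653) = -1, and (2/653)^2 = +1. Now have (33/653).
33 ≡ 1 (mod 4), so quadratic reciprocity gives (33/653) = (653/33). Reduce: 653 ≡ 26 (mod 33). Now have (26/33).
Factor out 2: 26 = 2·13. Since 33 ≡ 1 (mod 8), (2/33) = +1. Now have (13/33).
13 ≡ 1 (mod 4), so quadratic reciprocity gives (13/33) = (33/13). Reduce: 33 ≡ 7 (mod 13). Now have (7/13).
13 ≡ 1 (mod 4), so quadratic reciprocity gives (7/13) = (13/7). Reduce: 13 ≡ 6 (mod 7). Now have (6/7).
Factor out 2: 6 = 2·3. Since 7 ≡ 7 (mod 8), (2/7) = +1. Now have (3/7).
Both 3 ≡ 3 and 7 ≡ 3 (mod 4), so reciprocity gives (3/7) = -(7/3). Reduce: 7 ≡ 1 (mod 3). Now have -(1/3).
(1/3) = 1. Collecting the sign factors: -1.
Second factor (4972/3397):
Reduce the numerator: 4972 ≡ 1575 (mod 3397), so (4972/3397) = (1575/3397).
3397 ≡ 1 (mod 4), so quadratic reciprocity gives (1575/3397) = (3397/1575). Reduce: 3397 ≡ 247 (mod 1575). Now have (247/1575).
Both 247 ≡ 3 and 1575 ≡ 3 (mod 4), so reciprocity gives (247/1575) = -(1575/247). Reduce: 1575 ≡ 93 (mod 247). Now have -(93/247).
93 ≡ 1 (mod 4), so quadratic reciprocity gives (93/247) = (247/93). Reduce: 247 ≡ 61 (mod 93). Now have -(61/93).
61 ≡ 1 (mod 4), so quadratic reciprocity gives (61/93) = (93/61). Reduce: 93 ≡ 32 (mod 61). Now have -(32/61).
Factor out 2: 32 = 2^5. Since 61 ≡ 5 (mod 8), (2/61) = -1, and (2/61)^5 = -1. Now have (1/61).
(1/61) = 1. Collecting the sign factors: 1.
Product: (-1)·(1) = -1.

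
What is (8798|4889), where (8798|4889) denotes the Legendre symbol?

1

(8798|4889)
  = (3909|4889)    [8798 ≡ 3909 mod 4889]
  = (4889|3909)    [QR: 3909 ≡ 1 mod 4, sign kept]
  = (980|3909)    [4889 ≡ 980 mod 3909]
  = (245|3909)    [3909 ≡ 5 mod 8 ⇒ (2|3909)^2 = +1]
  = (3909|245)    [QR: 245 ≡ 1 mod 4, sign kept]
  = (234|245)    [3909 ≡ 234 mod 245]
  = -(117|245)    [245 ≡ 5 mod 8 ⇒ (2|245) = -1]
  = -(245|117)    [QR: 117 ≡ 1 mod 4, sign kept]
  = -(11|117)    [245 ≡ 11 mod 117]
  = -(117|11)    [QR: 117 ≡ 1 mod 4, sign kept]
  = -(7|11)    [117 ≡ 7 mod 11]
  = (11|7)    [QR: both ≡ 3 mod 4, sign flips]
  = (4|7)    [11 ≡ 4 mod 7]
  = (1|7)    [7 ≡ 7 mod 8 ⇒ (2|7)^2 = +1]
  = 1    [(1|7) = 1]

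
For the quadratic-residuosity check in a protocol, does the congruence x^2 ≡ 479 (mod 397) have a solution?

Reduce the numerator: 479 ≡ 82 (mod 397), so (479/397) = (82/397).
Factor out 2: 82 = 2·41. Since 397 ≡ 5 (mod 8), (2/397) = -1. Now have -(41/397).
41 ≡ 1 (mod 4), so quadratic reciprocity gives (41/397) = (397/41). Reduce: 397 ≡ 28 (mod 41). Now have -(28/41).
Factor out 2: 28 = 2^2·7. Since 41 ≡ 1 (mod 8), (2/41) = +1, and (2/41)^2 = +1. Now have -(7/41).
41 ≡ 1 (mod 4), so quadratic reciprocity gives (7/41) = (41/7). Reduce: 41 ≡ 6 (mod 7). Now have -(6/7).
Factor out 2: 6 = 2·3. Since 7 ≡ 7 (mod 8), (2/7) = +1. Now have -(3/7).
Both 3 ≡ 3 and 7 ≡ 3 (mod 4), so reciprocity gives (3/7) = -(7/3). Reduce: 7 ≡ 1 (mod 3). Now have (1/3).
(1/3) = 1. Collecting the sign factors: 1.
The Legendre symbol is 1, so x^2 ≡ 479 (mod 397) has solution.

yes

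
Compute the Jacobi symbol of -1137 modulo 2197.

Reduce the numerator: -1137 ≡ 1060 (mod 2197), so (-1137 / 2197) = (1060 / 2197).
Factor out 2: 1060 = 2^2·265. Since 2197 ≡ 5 (mod 8), (2 / 2197) = -1, and (2 / 2197)^2 = +1. Now have (265 / 2197).
265 ≡ 1 (mod 4), so quadratic reciprocity gives (265 / 2197) = (2197 / 265). Reduce: 2197 ≡ 77 (mod 265). Now have (77 / 265).
77 ≡ 1 (mod 4), so quadratic reciprocity gives (77 / 265) = (265 / 77). Reduce: 265 ≡ 34 (mod 77). Now have (34 / 77).
Factor out 2: 34 = 2·17. Since 77 ≡ 5 (mod 8), (2 / 77) = -1. Now have -(17 / 77).
17 ≡ 1 (mod 4), so quadratic reciprocity gives (17 / 77) = (77 / 17). Reduce: 77 ≡ 9 (mod 17). Now have -(9 / 17).
9 ≡ 1 (mod 4), so quadratic reciprocity gives (9 / 17) = (17 / 9). Reduce: 17 ≡ 8 (mod 9). Now have -(8 / 9).
Factor out 2: 8 = 2^3. Since 9 ≡ 1 (mod 8), (2 / 9) = +1, and (2 / 9)^3 = +1. Now have -(1 / 9).
(1 / 9) = 1. Collecting the sign factors: -1.

-1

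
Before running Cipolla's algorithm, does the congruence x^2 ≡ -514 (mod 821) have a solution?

(-514/821)
  = (514/821)    [821 ≡ 1 mod 4 ⇒ (-1/821) = +1]
  = -(257/821)    [821 ≡ 5 mod 8 ⇒ (2/821) = -1]
  = -(821/257)    [QR: 257 ≡ 1 mod 4, sign kept]
  = -(50/257)    [821 ≡ 50 mod 257]
  = -(25/257)    [257 ≡ 1 mod 8 ⇒ (2/257) = +1]
  = -(257/25)    [QR: 25 ≡ 1 mod 4, sign kept]
  = -(7/25)    [257 ≡ 7 mod 25]
  = -(25/7)    [QR: 25 ≡ 1 mod 4, sign kept]
  = -(4/7)    [25 ≡ 4 mod 7]
  = -(1/7)    [7 ≡ 7 mod 8 ⇒ (2/7)^2 = +1]
  = -1    [(1/7) = 1]
The Legendre symbol is -1, so x^2 ≡ -514 (mod 821) has no solution.

no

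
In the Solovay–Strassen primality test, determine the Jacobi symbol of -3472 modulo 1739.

-1

(-3472/1739)
  = (6/1739)    [-3472 ≡ 6 mod 1739]
  = -(3/1739)    [1739 ≡ 3 mod 8 ⇒ (2/1739) = -1]
  = (1739/3)    [QR: both ≡ 3 mod 4, sign flips]
  = (2/3)    [1739 ≡ 2 mod 3]
  = -(1/3)    [3 ≡ 3 mod 8 ⇒ (2/3) = -1]
  = -1    [(1/3) = 1]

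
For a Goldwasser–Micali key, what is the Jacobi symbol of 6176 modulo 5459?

Reduce the numerator: 6176 ≡ 717 (mod 5459), so (6176|5459) = (717|5459).
717 ≡ 1 (mod 4), so quadratic reciprocity gives (717|5459) = (5459|717). Reduce: 5459 ≡ 440 (mod 717). Now have (440|717).
Factor out 2: 440 = 2^3·55. Since 717 ≡ 5 (mod 8), (2|717) = -1, and (2|717)^3 = -1. Now have -(55|717).
717 ≡ 1 (mod 4), so quadratic reciprocity gives (55|717) = (717|55). Reduce: 717 ≡ 2 (mod 55). Now have -(2|55).
Factor out 2: 2 = 2. Since 55 ≡ 7 (mod 8), (2|55) = +1. Now have -(1|55).
(1|55) = 1. Collecting the sign factors: -1.

-1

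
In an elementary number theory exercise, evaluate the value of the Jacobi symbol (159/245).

245 ≡ 1 (mod 4), so quadratic reciprocity gives (159/245) = (245/159). Reduce: 245 ≡ 86 (mod 159). Now have (86/159).
Factor out 2: 86 = 2·43. Since 159 ≡ 7 (mod 8), (2/159) = +1. Now have (43/159).
Both 43 ≡ 3 and 159 ≡ 3 (mod 4), so reciprocity gives (43/159) = -(159/43). Reduce: 159 ≡ 30 (mod 43). Now have -(30/43).
Factor out 2: 30 = 2·15. Since 43 ≡ 3 (mod 8), (2/43) = -1. Now have (15/43).
Both 15 ≡ 3 and 43 ≡ 3 (mod 4), so reciprocity gives (15/43) = -(43/15). Reduce: 43 ≡ 13 (mod 15). Now have -(13/15).
13 ≡ 1 (mod 4), so quadratic reciprocity gives (13/15) = (15/13). Reduce: 15 ≡ 2 (mod 13). Now have -(2/13).
Factor out 2: 2 = 2. Since 13 ≡ 5 (mod 8), (2/13) = -1. Now have (1/13).
(1/13) = 1. Collecting the sign factors: 1.

1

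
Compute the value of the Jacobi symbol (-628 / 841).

1

Reduce the numerator: -628 ≡ 213 (mod 841), so (-628 / 841) = (213 / 841).
213 ≡ 1 (mod 4), so quadratic reciprocity gives (213 / 841) = (841 / 213). Reduce: 841 ≡ 202 (mod 213). Now have (202 / 213).
Factor out 2: 202 = 2·101. Since 213 ≡ 5 (mod 8), (2 / 213) = -1. Now have -(101 / 213).
101 ≡ 1 (mod 4), so quadratic reciprocity gives (101 / 213) = (213 / 101). Reduce: 213 ≡ 11 (mod 101). Now have -(11 / 101).
101 ≡ 1 (mod 4), so quadratic reciprocity gives (11 / 101) = (101 / 11). Reduce: 101 ≡ 2 (mod 11). Now have -(2 / 11).
Factor out 2: 2 = 2. Since 11 ≡ 3 (mod 8), (2 / 11) = -1. Now have (1 / 11).
(1 / 11) = 1. Collecting the sign factors: 1.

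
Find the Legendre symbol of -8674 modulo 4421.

1

Reduce the numerator: -8674 ≡ 168 (mod 4421), so (-8674/4421) = (168/4421).
Factor out 2: 168 = 2^3·21. Since 4421 ≡ 5 (mod 8), (2/4421) = -1, and (2/4421)^3 = -1. Now have -(21/4421).
21 ≡ 1 (mod 4), so quadratic reciprocity gives (21/4421) = (4421/21). Reduce: 4421 ≡ 11 (mod 21). Now have -(11/21).
21 ≡ 1 (mod 4), so quadratic reciprocity gives (11/21) = (21/11). Reduce: 21 ≡ 10 (mod 11). Now have -(10/11).
Factor out 2: 10 = 2·5. Since 11 ≡ 3 (mod 8), (2/11) = -1. Now have (5/11).
5 ≡ 1 (mod 4), so quadratic reciprocity gives (5/11) = (11/5). Reduce: 11 ≡ 1 (mod 5). Now have (1/5).
(1/5) = 1. Collecting the sign factors: 1.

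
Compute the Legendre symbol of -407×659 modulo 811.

-1

By multiplicativity, (-407·659/811) = (-407/811)·(659/811).
First factor (-407/811):
(-407/811)
  = -(407/811)    [811 ≡ 3 mod 4 ⇒ (-1/811) = -1]
  = (811/407)    [QR: both ≡ 3 mod 4, sign flips]
  = (404/407)    [811 ≡ 404 mod 407]
  = (101/407)    [407 ≡ 7 mod 8 ⇒ (2/407)^2 = +1]
  = (407/101)    [QR: 101 ≡ 1 mod 4, sign kept]
  = (3/101)    [407 ≡ 3 mod 101]
  = (101/3)    [QR: 101 ≡ 1 mod 4, sign kept]
  = (2/3)    [101 ≡ 2 mod 3]
  = -(1/3)    [3 ≡ 3 mod 8 ⇒ (2/3) = -1]
  = -1    [(1/3) = 1]
Second factor (659/811):
(659/811)
  = -(811/659)    [QR: both ≡ 3 mod 4, sign flips]
  = -(152/659)    [811 ≡ 152 mod 659]
  = (19/659)    [659 ≡ 3 mod 8 ⇒ (2/659)^3 = -1]
  = -(659/19)    [QR: both ≡ 3 mod 4, sign flips]
  = -(13/19)    [659 ≡ 13 mod 19]
  = -(19/13)    [QR: 13 ≡ 1 mod 4, sign kept]
  = -(6/13)    [19 ≡ 6 mod 13]
  = (3/13)    [13 ≡ 5 mod 8 ⇒ (2/13) = -1]
  = (13/3)    [QR: 13 ≡ 1 mod 4, sign kept]
  = (1/3)    [13 ≡ 1 mod 3]
  = 1    [(1/3) = 1]
Product: (-1)·(1) = -1.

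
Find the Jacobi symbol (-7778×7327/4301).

By multiplicativity, (-7778·7327/4301) = (-7778/4301)·(7327/4301).
First factor (-7778/4301):
Pull out -1: (-7778/4301) = (-1/4301)·(7778/4301). Since 4301 ≡ 1 (mod 4), (-1/4301) = +1. Now have (7778/4301).
Reduce the numerator: 7778 ≡ 3477 (mod 4301), so (7778/4301) = (3477/4301).
3477 ≡ 1 (mod 4), so quadratic reciprocity gives (3477/4301) = (4301/3477). Reduce: 4301 ≡ 824 (mod 3477). Now have (824/3477).
Factor out 2: 824 = 2^3·103. Since 3477 ≡ 5 (mod 8), (2/3477) = -1, and (2/3477)^3 = -1. Now have -(103/3477).
3477 ≡ 1 (mod 4), so quadratic reciprocity gives (103/3477) = (3477/103). Reduce: 3477 ≡ 78 (mod 103). Now have -(78/103).
Factor out 2: 78 = 2·39. Since 103 ≡ 7 (mod 8), (2/103) = +1. Now have -(39/103).
Both 39 ≡ 3 and 103 ≡ 3 (mod 4), so reciprocity gives (39/103) = -(103/39). Reduce: 103 ≡ 25 (mod 39). Now have (25/39).
25 ≡ 1 (mod 4), so quadratic reciprocity gives (25/39) = (39/25). Reduce: 39 ≡ 14 (mod 25). Now have (14/25).
Factor out 2: 14 = 2·7. Since 25 ≡ 1 (mod 8), (2/25) = +1. Now have (7/25).
25 ≡ 1 (mod 4), so quadratic reciprocity gives (7/25) = (25/7). Reduce: 25 ≡ 4 (mod 7). Now have (4/7).
Factor out 2: 4 = 2^2. Since 7 ≡ 7 (mod 8), (2/7) = +1, and (2/7)^2 = +1. Now have (1/7).
(1/7) = 1. Collecting the sign factors: 1.
Second factor (7327/4301):
Reduce the numerator: 7327 ≡ 3026 (mod 4301), so (7327/4301) = (3026/4301).
Factor out 2: 3026 = 2·1513. Since 4301 ≡ 5 (mod 8), (2/4301) = -1. Now have -(1513/4301).
1513 ≡ 1 (mod 4), so quadratic reciprocity gives (1513/4301) = (4301/1513). Reduce: 4301 ≡ 1275 (mod 1513). Now have -(1275/1513).
1513 ≡ 1 (mod 4), so quadratic reciprocity gives (1275/1513) = (1513/1275). Reduce: 1513 ≡ 238 (mod 1275). Now have -(238/1275).
Factor out 2: 238 = 2·119. Since 1275 ≡ 3 (mod 8), (2/1275) = -1. Now have (119/1275).
Both 119 ≡ 3 and 1275 ≡ 3 (mod 4), so reciprocity gives (119/1275) = -(1275/119). Reduce: 1275 ≡ 85 (mod 119). Now have -(85/119).
85 ≡ 1 (mod 4), so quadratic reciprocity gives (85/119) = (119/85). Reduce: 119 ≡ 34 (mod 85). Now have -(34/85).
Factor out 2: 34 = 2·17. Since 85 ≡ 5 (mod 8), (2/85) = -1. Now have (17/85).
17 ≡ 1 (mod 4), so quadratic reciprocity gives (17/85) = (85/17). Reduce: 85 ≡ 0 (mod 17). Now have (0/17).
The numerator is now 0 with denominator 17 > 1: the symbol is 0.
Product: (1)·(0) = 0.

0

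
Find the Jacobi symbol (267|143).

Reduce the numerator: 267 ≡ 124 (mod 143), so (267|143) = (124|143).
Factor out 2: 124 = 2^2·31. Since 143 ≡ 7 (mod 8), (2|143) = +1, and (2|143)^2 = +1. Now have (31|143).
Both 31 ≡ 3 and 143 ≡ 3 (mod 4), so reciprocity gives (31|143) = -(143|31). Reduce: 143 ≡ 19 (mod 31). Now have -(19|31).
Both 19 ≡ 3 and 31 ≡ 3 (mod 4), so reciprocity gives (19|31) = -(31|19). Reduce: 31 ≡ 12 (mod 19). Now have (12|19).
Factor out 2: 12 = 2^2·3. Since 19 ≡ 3 (mod 8), (2|19) = -1, and (2|19)^2 = +1. Now have (3|19).
Both 3 ≡ 3 and 19 ≡ 3 (mod 4), so reciprocity gives (3|19) = -(19|3). Reduce: 19 ≡ 1 (mod 3). Now have -(1|3).
(1|3) = 1. Collecting the sign factors: -1.

-1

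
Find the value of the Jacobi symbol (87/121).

1

(87/121)
  = (121/87)    [QR: 121 ≡ 1 mod 4, sign kept]
  = (34/87)    [121 ≡ 34 mod 87]
  = (17/87)    [87 ≡ 7 mod 8 ⇒ (2/87) = +1]
  = (87/17)    [QR: 17 ≡ 1 mod 4, sign kept]
  = (2/17)    [87 ≡ 2 mod 17]
  = (1/17)    [17 ≡ 1 mod 8 ⇒ (2/17) = +1]
  = 1    [(1/17) = 1]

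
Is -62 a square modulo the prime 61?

(-62|61)
  = (62|61)    [61 ≡ 1 mod 4 ⇒ (-1|61) = +1]
  = (1|61)    [62 ≡ 1 mod 61]
  = 1    [(1|61) = 1]
The Legendre symbol is 1, so x^2 ≡ -62 (mod 61) has solution.

yes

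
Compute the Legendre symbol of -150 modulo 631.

(-150/631)
  = -(150/631)    [631 ≡ 3 mod 4 ⇒ (-1/631) = -1]
  = -(75/631)    [631 ≡ 7 mod 8 ⇒ (2/631) = +1]
  = (631/75)    [QR: both ≡ 3 mod 4, sign flips]
  = (31/75)    [631 ≡ 31 mod 75]
  = -(75/31)    [QR: both ≡ 3 mod 4, sign flips]
  = -(13/31)    [75 ≡ 13 mod 31]
  = -(31/13)    [QR: 13 ≡ 1 mod 4, sign kept]
  = -(5/13)    [31 ≡ 5 mod 13]
  = -(13/5)    [QR: 5 ≡ 1 mod 4, sign kept]
  = -(3/5)    [13 ≡ 3 mod 5]
  = -(5/3)    [QR: 5 ≡ 1 mod 4, sign kept]
  = -(2/3)    [5 ≡ 2 mod 3]
  = (1/3)    [3 ≡ 3 mod 8 ⇒ (2/3) = -1]
  = 1    [(1/3) = 1]

1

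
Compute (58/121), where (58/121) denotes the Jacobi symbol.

1

Factor out 2: 58 = 2·29. Since 121 ≡ 1 (mod 8), (2/121) = +1. Now have (29/121).
29 ≡ 1 (mod 4), so quadratic reciprocity gives (29/121) = (121/29). Reduce: 121 ≡ 5 (mod 29). Now have (5/29).
5 ≡ 1 (mod 4), so quadratic reciprocity gives (5/29) = (29/5). Reduce: 29 ≡ 4 (mod 5). Now have (4/5).
Factor out 2: 4 = 2^2. Since 5 ≡ 5 (mod 8), (2/5) = -1, and (2/5)^2 = +1. Now have (1/5).
(1/5) = 1. Collecting the sign factors: 1.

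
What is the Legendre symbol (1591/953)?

(1591/953)
  = (638/953)    [1591 ≡ 638 mod 953]
  = (319/953)    [953 ≡ 1 mod 8 ⇒ (2/953) = +1]
  = (953/319)    [QR: 953 ≡ 1 mod 4, sign kept]
  = (315/319)    [953 ≡ 315 mod 319]
  = -(319/315)    [QR: both ≡ 3 mod 4, sign flips]
  = -(4/315)    [319 ≡ 4 mod 315]
  = -(1/315)    [315 ≡ 3 mod 8 ⇒ (2/315)^2 = +1]
  = -1    [(1/315) = 1]

-1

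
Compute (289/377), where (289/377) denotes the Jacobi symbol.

1

(289/377)
  = (377/289)    [QR: 289 ≡ 1 mod 4, sign kept]
  = (88/289)    [377 ≡ 88 mod 289]
  = (11/289)    [289 ≡ 1 mod 8 ⇒ (2/289)^3 = +1]
  = (289/11)    [QR: 289 ≡ 1 mod 4, sign kept]
  = (3/11)    [289 ≡ 3 mod 11]
  = -(11/3)    [QR: both ≡ 3 mod 4, sign flips]
  = -(2/3)    [11 ≡ 2 mod 3]
  = (1/3)    [3 ≡ 3 mod 8 ⇒ (2/3) = -1]
  = 1    [(1/3) = 1]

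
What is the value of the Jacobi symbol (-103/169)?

(-103/169)
  = (103/169)    [169 ≡ 1 mod 4 ⇒ (-1/169) = +1]
  = (169/103)    [QR: 169 ≡ 1 mod 4, sign kept]
  = (66/103)    [169 ≡ 66 mod 103]
  = (33/103)    [103 ≡ 7 mod 8 ⇒ (2/103) = +1]
  = (103/33)    [QR: 33 ≡ 1 mod 4, sign kept]
  = (4/33)    [103 ≡ 4 mod 33]
  = (1/33)    [33 ≡ 1 mod 8 ⇒ (2/33)^2 = +1]
  = 1    [(1/33) = 1]

1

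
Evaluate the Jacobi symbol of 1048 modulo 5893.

(1048/5893)
  = -(131/5893)    [5893 ≡ 5 mod 8 ⇒ (2/5893)^3 = -1]
  = -(5893/131)    [QR: 5893 ≡ 1 mod 4, sign kept]
  = -(129/131)    [5893 ≡ 129 mod 131]
  = -(131/129)    [QR: 129 ≡ 1 mod 4, sign kept]
  = -(2/129)    [131 ≡ 2 mod 129]
  = -(1/129)    [129 ≡ 1 mod 8 ⇒ (2/129) = +1]
  = -1    [(1/129) = 1]

-1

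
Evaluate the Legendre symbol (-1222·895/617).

By multiplicativity, (-1222·895/617) = (-1222/617)·(895/617).
First factor (-1222/617):
(-1222/617)
  = (12/617)    [-1222 ≡ 12 mod 617]
  = (3/617)    [617 ≡ 1 mod 8 ⇒ (2/617)^2 = +1]
  = (617/3)    [QR: 617 ≡ 1 mod 4, sign kept]
  = (2/3)    [617 ≡ 2 mod 3]
  = -(1/3)    [3 ≡ 3 mod 8 ⇒ (2/3) = -1]
  = -1    [(1/3) = 1]
Second factor (895/617):
(895/617)
  = (278/617)    [895 ≡ 278 mod 617]
  = (139/617)    [617 ≡ 1 mod 8 ⇒ (2/617) = +1]
  = (617/139)    [QR: 617 ≡ 1 mod 4, sign kept]
  = (61/139)    [617 ≡ 61 mod 139]
  = (139/61)    [QR: 61 ≡ 1 mod 4, sign kept]
  = (17/61)    [139 ≡ 17 mod 61]
  = (61/17)    [QR: 17 ≡ 1 mod 4, sign kept]
  = (10/17)    [61 ≡ 10 mod 17]
  = (5/17)    [17 ≡ 1 mod 8 ⇒ (2/17) = +1]
  = (17/5)    [QR: 5 ≡ 1 mod 4, sign kept]
  = (2/5)    [17 ≡ 2 mod 5]
  = -(1/5)    [5 ≡ 5 mod 8 ⇒ (2/5) = -1]
  = -1    [(1/5) = 1]
Product: (-1)·(-1) = 1.

1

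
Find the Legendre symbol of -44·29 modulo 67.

1

By multiplicativity, (-44·29/67) = (-44/67)·(29/67).
First factor (-44/67):
Reduce the numerator: -44 ≡ 23 (mod 67), so (-44/67) = (23/67).
Both 23 ≡ 3 and 67 ≡ 3 (mod 4), so reciprocity gives (23/67) = -(67/23). Reduce: 67 ≡ 21 (mod 23). Now have -(21/23).
21 ≡ 1 (mod 4), so quadratic reciprocity gives (21/23) = (23/21). Reduce: 23 ≡ 2 (mod 21). Now have -(2/21).
Factor out 2: 2 = 2. Since 21 ≡ 5 (mod 8), (2/21) = -1. Now have (1/21).
(1/21) = 1. Collecting the sign factors: 1.
Second factor (29/67):
29 ≡ 1 (mod 4), so quadratic reciprocity gives (29/67) = (67/29). Reduce: 67 ≡ 9 (mod 29). Now have (9/29).
9 ≡ 1 (mod 4), so quadratic reciprocity gives (9/29) = (29/9). Reduce: 29 ≡ 2 (mod 9). Now have (2/9).
Factor out 2: 2 = 2. Since 9 ≡ 1 (mod 8), (2/9) = +1. Now have (1/9).
(1/9) = 1. Collecting the sign factors: 1.
Product: (1)·(1) = 1.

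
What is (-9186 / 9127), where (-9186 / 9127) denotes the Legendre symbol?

(-9186 / 9127)
  = -(9186 / 9127)    [9127 ≡ 3 mod 4 ⇒ (-1 / 9127) = -1]
  = -(59 / 9127)    [9186 ≡ 59 mod 9127]
  = (9127 / 59)    [QR: both ≡ 3 mod 4, sign flips]
  = (41 / 59)    [9127 ≡ 41 mod 59]
  = (59 / 41)    [QR: 41 ≡ 1 mod 4, sign kept]
  = (18 / 41)    [59 ≡ 18 mod 41]
  = (9 / 41)    [41 ≡ 1 mod 8 ⇒ (2 / 41) = +1]
  = (41 / 9)    [QR: 9 ≡ 1 mod 4, sign kept]
  = (5 / 9)    [41 ≡ 5 mod 9]
  = (9 / 5)    [QR: 5 ≡ 1 mod 4, sign kept]
  = (4 / 5)    [9 ≡ 4 mod 5]
  = (1 / 5)    [5 ≡ 5 mod 8 ⇒ (2 / 5)^2 = +1]
  = 1    [(1 / 5) = 1]

1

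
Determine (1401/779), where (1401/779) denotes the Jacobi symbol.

1

Reduce the numerator: 1401 ≡ 622 (mod 779), so (1401/779) = (622/779).
Factor out 2: 622 = 2·311. Since 779 ≡ 3 (mod 8), (2/779) = -1. Now have -(311/779).
Both 311 ≡ 3 and 779 ≡ 3 (mod 4), so reciprocity gives (311/779) = -(779/311). Reduce: 779 ≡ 157 (mod 311). Now have (157/311).
157 ≡ 1 (mod 4), so quadratic reciprocity gives (157/311) = (311/157). Reduce: 311 ≡ 154 (mod 157). Now have (154/157).
Factor out 2: 154 = 2·77. Since 157 ≡ 5 (mod 8), (2/157) = -1. Now have -(77/157).
77 ≡ 1 (mod 4), so quadratic reciprocity gives (77/157) = (157/77). Reduce: 157 ≡ 3 (mod 77). Now have -(3/77).
77 ≡ 1 (mod 4), so quadratic reciprocity gives (3/77) = (77/3). Reduce: 77 ≡ 2 (mod 3). Now have -(2/3).
Factor out 2: 2 = 2. Since 3 ≡ 3 (mod 8), (2/3) = -1. Now have (1/3).
(1/3) = 1. Collecting the sign factors: 1.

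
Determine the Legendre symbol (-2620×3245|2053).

By multiplicativity, (-2620·3245|2053) = (-2620|2053)·(3245|2053).
First factor (-2620|2053):
Pull out -1: (-2620|2053) = (-1|2053)·(2620|2053). Since 2053 ≡ 1 (mod 4), (-1|2053) = +1. Now have (2620|2053).
Reduce the numerator: 2620 ≡ 567 (mod 2053), so (2620|2053) = (567|2053).
2053 ≡ 1 (mod 4), so quadratic reciprocity gives (567|2053) = (2053|567). Reduce: 2053 ≡ 352 (mod 567). Now have (352|567).
Factor out 2: 352 = 2^5·11. Since 567 ≡ 7 (mod 8), (2|567) = +1, and (2|567)^5 = +1. Now have (11|567).
Both 11 ≡ 3 and 567 ≡ 3 (mod 4), so reciprocity gives (11|567) = -(567|11). Reduce: 567 ≡ 6 (mod 11). Now have -(6|11).
Factor out 2: 6 = 2·3. Since 11 ≡ 3 (mod 8), (2|11) = -1. Now have (3|11).
Both 3 ≡ 3 and 11 ≡ 3 (mod 4), so reciprocity gives (3|11) = -(11|3). Reduce: 11 ≡ 2 (mod 3). Now have -(2|3).
Factor out 2: 2 = 2. Since 3 ≡ 3 (mod 8), (2|3) = -1. Now have (1|3).
(1|3) = 1. Collecting the sign factors: 1.
Second factor (3245|2053):
Reduce the numerator: 3245 ≡ 1192 (mod 2053), so (3245|2053) = (1192|2053).
Factor out 2: 1192 = 2^3·149. Since 2053 ≡ 5 (mod 8), (2|2053) = -1, and (2|2053)^3 = -1. Now have -(149|2053).
149 ≡ 1 (mod 4), so quadratic reciprocity gives (149|2053) = (2053|149). Reduce: 2053 ≡ 116 (mod 149). Now have -(116|149).
Factor out 2: 116 = 2^2·29. Since 149 ≡ 5 (mod 8), (2|149) = -1, and (2|149)^2 = +1. Now have -(29|149).
29 ≡ 1 (mod 4), so quadratic reciprocity gives (29|149) = (149|29). Reduce: 149 ≡ 4 (mod 29). Now have -(4|29).
Factor out 2: 4 = 2^2. Since 29 ≡ 5 (mod 8), (2|29) = -1, and (2|29)^2 = +1. Now have -(1|29).
(1|29) = 1. Collecting the sign factors: -1.
Product: (1)·(-1) = -1.

-1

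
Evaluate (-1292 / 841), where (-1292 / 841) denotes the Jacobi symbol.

Pull out -1: (-1292 / 841) = (-1 / 841)·(1292 / 841). Since 841 ≡ 1 (mod 4), (-1 / 841) = +1. Now have (1292 / 841).
Reduce the numerator: 1292 ≡ 451 (mod 841), so (1292 / 841) = (451 / 841).
841 ≡ 1 (mod 4), so quadratic reciprocity gives (451 / 841) = (841 / 451). Reduce: 841 ≡ 390 (mod 451). Now have (390 / 451).
Factor out 2: 390 = 2·195. Since 451 ≡ 3 (mod 8), (2 / 451) = -1. Now have -(195 / 451).
Both 195 ≡ 3 and 451 ≡ 3 (mod 4), so reciprocity gives (195 / 451) = -(451 / 195). Reduce: 451 ≡ 61 (mod 195). Now have (61 / 195).
61 ≡ 1 (mod 4), so quadratic reciprocity gives (61 / 195) = (195 / 61). Reduce: 195 ≡ 12 (mod 61). Now have (12 / 61).
Factor out 2: 12 = 2^2·3. Since 61 ≡ 5 (mod 8), (2 / 61) = -1, and (2 / 61)^2 = +1. Now have (3 / 61).
61 ≡ 1 (mod 4), so quadratic reciprocity gives (3 / 61) = (61 / 3). Reduce: 61 ≡ 1 (mod 3). Now have (1 / 3).
(1 / 3) = 1. Collecting the sign factors: 1.

1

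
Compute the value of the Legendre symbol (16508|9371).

1

Reduce the numerator: 16508 ≡ 7137 (mod 9371), so (16508|9371) = (7137|9371).
7137 ≡ 1 (mod 4), so quadratic reciprocity gives (7137|9371) = (9371|7137). Reduce: 9371 ≡ 2234 (mod 7137). Now have (2234|7137).
Factor out 2: 2234 = 2·1117. Since 7137 ≡ 1 (mod 8), (2|7137) = +1. Now have (1117|7137).
1117 ≡ 1 (mod 4), so quadratic reciprocity gives (1117|7137) = (7137|1117). Reduce: 7137 ≡ 435 (mod 1117). Now have (435|1117).
1117 ≡ 1 (mod 4), so quadratic reciprocity gives (435|1117) = (1117|435). Reduce: 1117 ≡ 247 (mod 435). Now have (247|435).
Both 247 ≡ 3 and 435 ≡ 3 (mod 4), so reciprocity gives (247|435) = -(435|247). Reduce: 435 ≡ 188 (mod 247). Now have -(188|247).
Factor out 2: 188 = 2^2·47. Since 247 ≡ 7 (mod 8), (2|247) = +1, and (2|247)^2 = +1. Now have -(47|247).
Both 47 ≡ 3 and 247 ≡ 3 (mod 4), so reciprocity gives (47|247) = -(247|47). Reduce: 247 ≡ 12 (mod 47). Now have (12|47).
Factor out 2: 12 = 2^2·3. Since 47 ≡ 7 (mod 8), (2|47) = +1, and (2|47)^2 = +1. Now have (3|47).
Both 3 ≡ 3 and 47 ≡ 3 (mod 4), so reciprocity gives (3|47) = -(47|3). Reduce: 47 ≡ 2 (mod 3). Now have -(2|3).
Factor out 2: 2 = 2. Since 3 ≡ 3 (mod 8), (2|3) = -1. Now have (1|3).
(1|3) = 1. Collecting the sign factors: 1.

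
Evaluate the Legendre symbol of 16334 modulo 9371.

-1

Reduce the numerator: 16334 ≡ 6963 (mod 9371), so (16334/9371) = (6963/9371).
Both 6963 ≡ 3 and 9371 ≡ 3 (mod 4), so reciprocity gives (6963/9371) = -(9371/6963). Reduce: 9371 ≡ 2408 (mod 6963). Now have -(2408/6963).
Factor out 2: 2408 = 2^3·301. Since 6963 ≡ 3 (mod 8), (2/6963) = -1, and (2/6963)^3 = -1. Now have (301/6963).
301 ≡ 1 (mod 4), so quadratic reciprocity gives (301/6963) = (6963/301). Reduce: 6963 ≡ 40 (mod 301). Now have (40/301).
Factor out 2: 40 = 2^3·5. Since 301 ≡ 5 (mod 8), (2/301) = -1, and (2/301)^3 = -1. Now have -(5/301).
5 ≡ 1 (mod 4), so quadratic reciprocity gives (5/301) = (301/5). Reduce: 301 ≡ 1 (mod 5). Now have -(1/5).
(1/5) = 1. Collecting the sign factors: -1.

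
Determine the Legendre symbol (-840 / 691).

-1

(-840 / 691)
  = (542 / 691)    [-840 ≡ 542 mod 691]
  = -(271 / 691)    [691 ≡ 3 mod 8 ⇒ (2 / 691) = -1]
  = (691 / 271)    [QR: both ≡ 3 mod 4, sign flips]
  = (149 / 271)    [691 ≡ 149 mod 271]
  = (271 / 149)    [QR: 149 ≡ 1 mod 4, sign kept]
  = (122 / 149)    [271 ≡ 122 mod 149]
  = -(61 / 149)    [149 ≡ 5 mod 8 ⇒ (2 / 149) = -1]
  = -(149 / 61)    [QR: 61 ≡ 1 mod 4, sign kept]
  = -(27 / 61)    [149 ≡ 27 mod 61]
  = -(61 / 27)    [QR: 61 ≡ 1 mod 4, sign kept]
  = -(7 / 27)    [61 ≡ 7 mod 27]
  = (27 / 7)    [QR: both ≡ 3 mod 4, sign flips]
  = (6 / 7)    [27 ≡ 6 mod 7]
  = (3 / 7)    [7 ≡ 7 mod 8 ⇒ (2 / 7) = +1]
  = -(7 / 3)    [QR: both ≡ 3 mod 4, sign flips]
  = -(1 / 3)    [7 ≡ 1 mod 3]
  = -1    [(1 / 3) = 1]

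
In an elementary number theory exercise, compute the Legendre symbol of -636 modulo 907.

Reduce the numerator: -636 ≡ 271 (mod 907), so (-636/907) = (271/907).
Both 271 ≡ 3 and 907 ≡ 3 (mod 4), so reciprocity gives (271/907) = -(907/271). Reduce: 907 ≡ 94 (mod 271). Now have -(94/271).
Factor out 2: 94 = 2·47. Since 271 ≡ 7 (mod 8), (2/271) = +1. Now have -(47/271).
Both 47 ≡ 3 and 271 ≡ 3 (mod 4), so reciprocity gives (47/271) = -(271/47). Reduce: 271 ≡ 36 (mod 47). Now have (36/47).
Factor out 2: 36 = 2^2·9. Since 47 ≡ 7 (mod 8), (2/47) = +1, and (2/47)^2 = +1. Now have (9/47).
9 ≡ 1 (mod 4), so quadratic reciprocity gives (9/47) = (47/9). Reduce: 47 ≡ 2 (mod 9). Now have (2/9).
Factor out 2: 2 = 2. Since 9 ≡ 1 (mod 8), (2/9) = +1. Now have (1/9).
(1/9) = 1. Collecting the sign factors: 1.

1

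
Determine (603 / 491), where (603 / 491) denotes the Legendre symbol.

-1

(603 / 491)
  = (112 / 491)    [603 ≡ 112 mod 491]
  = (7 / 491)    [491 ≡ 3 mod 8 ⇒ (2 / 491)^4 = +1]
  = -(491 / 7)    [QR: both ≡ 3 mod 4, sign flips]
  = -(1 / 7)    [491 ≡ 1 mod 7]
  = -1    [(1 / 7) = 1]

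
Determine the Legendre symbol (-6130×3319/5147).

-1

By multiplicativity, (-6130·3319/5147) = (-6130/5147)·(3319/5147).
First factor (-6130/5147):
(-6130/5147)
  = -(6130/5147)    [5147 ≡ 3 mod 4 ⇒ (-1/5147) = -1]
  = -(983/5147)    [6130 ≡ 983 mod 5147]
  = (5147/983)    [QR: both ≡ 3 mod 4, sign flips]
  = (232/983)    [5147 ≡ 232 mod 983]
  = (29/983)    [983 ≡ 7 mod 8 ⇒ (2/983)^3 = +1]
  = (983/29)    [QR: 29 ≡ 1 mod 4, sign kept]
  = (26/29)    [983 ≡ 26 mod 29]
  = -(13/29)    [29 ≡ 5 mod 8 ⇒ (2/29) = -1]
  = -(29/13)    [QR: 13 ≡ 1 mod 4, sign kept]
  = -(3/13)    [29 ≡ 3 mod 13]
  = -(13/3)    [QR: 13 ≡ 1 mod 4, sign kept]
  = -(1/3)    [13 ≡ 1 mod 3]
  = -1    [(1/3) = 1]
Second factor (3319/5147):
(3319/5147)
  = -(5147/3319)    [QR: both ≡ 3 mod 4, sign flips]
  = -(1828/3319)    [5147 ≡ 1828 mod 3319]
  = -(457/3319)    [3319 ≡ 7 mod 8 ⇒ (2/3319)^2 = +1]
  = -(3319/457)    [QR: 457 ≡ 1 mod 4, sign kept]
  = -(120/457)    [3319 ≡ 120 mod 457]
  = -(15/457)    [457 ≡ 1 mod 8 ⇒ (2/457)^3 = +1]
  = -(457/15)    [QR: 457 ≡ 1 mod 4, sign kept]
  = -(7/15)    [457 ≡ 7 mod 15]
  = (15/7)    [QR: both ≡ 3 mod 4, sign flips]
  = (1/7)    [15 ≡ 1 mod 7]
  = 1    [(1/7) = 1]
Product: (-1)·(1) = -1.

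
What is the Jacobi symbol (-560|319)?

(-560|319)
  = -(560|319)    [319 ≡ 3 mod 4 ⇒ (-1|319) = -1]
  = -(241|319)    [560 ≡ 241 mod 319]
  = -(319|241)    [QR: 241 ≡ 1 mod 4, sign kept]
  = -(78|241)    [319 ≡ 78 mod 241]
  = -(39|241)    [241 ≡ 1 mod 8 ⇒ (2|241) = +1]
  = -(241|39)    [QR: 241 ≡ 1 mod 4, sign kept]
  = -(7|39)    [241 ≡ 7 mod 39]
  = (39|7)    [QR: both ≡ 3 mod 4, sign flips]
  = (4|7)    [39 ≡ 4 mod 7]
  = (1|7)    [7 ≡ 7 mod 8 ⇒ (2|7)^2 = +1]
  = 1    [(1|7) = 1]

1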